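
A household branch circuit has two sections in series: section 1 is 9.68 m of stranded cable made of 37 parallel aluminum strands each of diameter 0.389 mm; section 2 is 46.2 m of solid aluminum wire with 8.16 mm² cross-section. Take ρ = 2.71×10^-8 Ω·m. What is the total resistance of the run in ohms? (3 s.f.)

Section 1: A_strand = π(1.9450e-04)² = 1.188e-07 m²; R₁ = ρL/(N·A_s) = (2.71×10^-8)(9.68)/(37×1.188e-07) = 0.05966 Ω
Section 2: A = 8.16 mm² = 8.160e-06 m²
R₂ = (2.71×10^-8)(46.2)/(8.160e-06) = 0.1534 Ω
R = R₁ + R₂ = 0.213 Ω

0.213 Ω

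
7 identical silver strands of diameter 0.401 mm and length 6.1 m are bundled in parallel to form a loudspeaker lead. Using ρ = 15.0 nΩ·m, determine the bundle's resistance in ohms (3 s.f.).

0.104 Ω

ρ = 15.0 nΩ·m = 1.50×10^-8 Ω·m
A_strand = π(2.0050e-04 m)² = 1.263e-07 m²
R_strand = ρL/A = (1.50×10^-8)(6.1)/(1.263e-07) = 0.7245 Ω
R_total = R_strand/N = 0.7245/7 = 0.104 Ω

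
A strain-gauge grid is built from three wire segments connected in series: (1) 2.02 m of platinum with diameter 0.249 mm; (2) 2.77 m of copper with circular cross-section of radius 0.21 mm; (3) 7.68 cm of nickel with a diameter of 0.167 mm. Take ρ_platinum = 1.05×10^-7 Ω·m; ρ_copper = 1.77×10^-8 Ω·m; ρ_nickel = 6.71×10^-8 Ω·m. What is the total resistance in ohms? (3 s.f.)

4.94 Ω

Seg 1: A = π(d/2)² = π(1.2450e-04 m)² = 4.870e-08 m²
R_1 = (1.05×10^-7)(2.02)/(4.870e-08) = 4.356 Ω
Seg 2: A = πr² = π(2.1000e-04 m)² = 1.385e-07 m²
R_2 = (1.77×10^-8)(2.77)/(1.385e-07) = 0.3539 Ω
Seg 3: A = π(d/2)² = π(8.3500e-05 m)² = 2.190e-08 m²
R_3 = (6.71×10^-8)(0.0768)/(2.190e-08) = 0.2353 Ω
R_total = R_1 + R_2 + R_3 = 4.94 Ω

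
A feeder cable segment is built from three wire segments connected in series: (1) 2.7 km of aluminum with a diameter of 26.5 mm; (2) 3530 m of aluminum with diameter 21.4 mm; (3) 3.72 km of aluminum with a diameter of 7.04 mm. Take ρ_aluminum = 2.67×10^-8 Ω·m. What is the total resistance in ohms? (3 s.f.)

2.94 Ω

Seg 1: A = π(d/2)² = π(1.3250e-02 m)² = 5.515e-04 m²
R_1 = (2.67×10^-8)(2700)/(5.515e-04) = 0.1307 Ω
Seg 2: A = π(d/2)² = π(1.0700e-02 m)² = 3.597e-04 m²
R_2 = (2.67×10^-8)(3530)/(3.597e-04) = 0.262 Ω
Seg 3: A = π(d/2)² = π(3.5200e-03 m)² = 3.893e-05 m²
R_3 = (2.67×10^-8)(3720)/(3.893e-05) = 2.552 Ω
R_total = R_1 + R_2 + R_3 = 2.94 Ω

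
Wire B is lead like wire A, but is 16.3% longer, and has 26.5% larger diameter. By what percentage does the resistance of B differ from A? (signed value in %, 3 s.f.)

R ∝ L/d², so R_B/R_A = (1 + 16.3/100) × (1 + 26.5/100)⁻²
= 1.163 × 0.6249 = 0.7268
(R_B − R_A)/R_A = 0.7268 − 1 = -27.3%

-27.3%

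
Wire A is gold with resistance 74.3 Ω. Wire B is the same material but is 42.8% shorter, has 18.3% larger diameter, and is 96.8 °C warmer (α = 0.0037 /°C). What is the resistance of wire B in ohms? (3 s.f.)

41.2 Ω

R ∝ ρL/d² with ρ ∝ (1+αΔT), so R_B/R_A = (1 − 42.8/100) × (1 + 18.3/100)⁻² × (1 + 0.0037×96.8)
= 0.572 × 0.7146 × 1.358 = 0.5551
R_B = 0.5551 × 74.3 = 41.2 Ω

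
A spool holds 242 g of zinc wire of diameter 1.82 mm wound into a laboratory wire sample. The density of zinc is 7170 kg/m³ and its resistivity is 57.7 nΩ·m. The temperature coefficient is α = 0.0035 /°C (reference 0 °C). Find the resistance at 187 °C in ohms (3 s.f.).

ρ = 57.7 nΩ·m = 5.77×10^-8 Ω·m
A = π(d/2)² = π(9.1000e-04 m)² = 2.6016e-06 m²
L = m/(density·A) = 0.242/(7170×2.6016e-06) = 12.97 m
R = ρL/A = (5.77×10^-8)(12.97)/(2.6016e-06) = 0.2877 Ω
R(187 °C) = 0.2877 × (1 + 0.0035×187) = 0.476 Ω

0.476 Ω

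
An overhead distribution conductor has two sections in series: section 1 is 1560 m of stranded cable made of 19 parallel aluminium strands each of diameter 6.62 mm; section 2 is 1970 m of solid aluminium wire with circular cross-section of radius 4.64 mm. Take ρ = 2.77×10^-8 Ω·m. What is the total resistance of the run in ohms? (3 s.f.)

Section 1: A_strand = π(3.3100e-03)² = 3.442e-05 m²; R₁ = ρL/(N·A_s) = (2.77×10^-8)(1560)/(19×3.442e-05) = 0.06608 Ω
Section 2: A = πr² = π(4.6400e-03 m)² = 6.764e-05 m²
R₂ = (2.77×10^-8)(1970)/(6.764e-05) = 0.8068 Ω
R = R₁ + R₂ = 0.873 Ω

0.873 Ω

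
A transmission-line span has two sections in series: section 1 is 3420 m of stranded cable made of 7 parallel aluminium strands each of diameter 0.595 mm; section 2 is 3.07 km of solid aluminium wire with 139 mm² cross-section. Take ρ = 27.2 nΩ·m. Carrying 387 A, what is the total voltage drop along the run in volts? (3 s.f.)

ρ = 27.2 nΩ·m = 2.72×10^-8 Ω·m
Section 1: A_strand = π(2.9750e-04)² = 2.781e-07 m²; R₁ = ρL/(N·A_s) = (2.72×10^-8)(3420)/(7×2.781e-07) = 47.79 Ω
Section 2: A = 139 mm² = 1.390e-04 m²
R₂ = (2.72×10^-8)(3070)/(1.390e-04) = 0.6007 Ω
R = R₁ + R₂ = 48.39 Ω
V = IR = 387 × 48.39 = 18700 V

18700 V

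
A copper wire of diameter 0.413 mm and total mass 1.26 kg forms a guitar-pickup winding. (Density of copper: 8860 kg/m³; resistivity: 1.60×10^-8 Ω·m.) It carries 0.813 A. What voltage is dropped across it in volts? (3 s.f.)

A = π(d/2)² = π(2.0650e-04 m)² = 1.3396e-07 m²
L = m/(density·A) = 1.26/(8860×1.3396e-07) = 1062 m
R = ρL/A = (1.60×10^-8)(1062)/(1.3396e-07) = 126.8 Ω
V = IR = 0.813 × 126.8 = 103 V

103 V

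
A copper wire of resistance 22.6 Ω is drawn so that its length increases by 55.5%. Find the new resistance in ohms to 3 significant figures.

54.6 Ω

k = 1 + 55.5/100 = 1.555; volume constant ⇒ A' = A/k, so R' = k²R.
R' = 2.418 × 22.6 = 54.6 Ω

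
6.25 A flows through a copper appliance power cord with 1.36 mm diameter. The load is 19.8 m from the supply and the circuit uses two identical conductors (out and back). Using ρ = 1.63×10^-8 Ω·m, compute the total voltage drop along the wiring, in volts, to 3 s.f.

2.78 V

A = π(d/2)² = π(6.8000e-04 m)² = 1.453e-06 m²
Total conductor length (both ways) L = 2 × 19.8 = 39.6 m
R = ρL/A = (1.63×10^-8)(39.6)/(1.453e-06) = 0.4443 Ω
V = IR = 6.25 × 0.4443 = 2.78 V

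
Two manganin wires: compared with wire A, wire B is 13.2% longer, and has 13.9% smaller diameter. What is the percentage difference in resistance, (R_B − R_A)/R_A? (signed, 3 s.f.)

R ∝ L/d², so R_B/R_A = (1 + 13.2/100) × (1 − 13.9/100)⁻²
= 1.132 × 1.349 = 1.527
(R_B − R_A)/R_A = 1.527 − 1 = 52.7%

52.7%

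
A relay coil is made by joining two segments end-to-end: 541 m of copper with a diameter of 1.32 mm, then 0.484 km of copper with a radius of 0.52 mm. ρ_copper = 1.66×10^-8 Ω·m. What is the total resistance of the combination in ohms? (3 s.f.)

Segment 1: A = π(d/2)² = π(6.6000e-04 m)² = 1.368e-06 m²
R₁ = ρL/A = (1.66×10^-8)(541)/(1.368e-06) = 6.562 Ω
Segment 2: A = πr² = π(5.2000e-04 m)² = 8.495e-07 m²
R₂ = (1.66×10^-8)(484)/(8.495e-07) = 9.458 Ω
R = R₁ + R₂ = 16.0 Ω

16.0 Ω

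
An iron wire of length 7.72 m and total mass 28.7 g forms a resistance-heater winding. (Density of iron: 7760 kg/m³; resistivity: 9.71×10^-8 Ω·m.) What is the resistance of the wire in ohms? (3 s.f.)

A = m/(density·L) = 0.0287/(7760×7.72) = 4.7907e-07 m²
R = ρL/A = (9.71×10^-8)(7.72)/(4.7907e-07) = 1.56 Ω

1.56 Ω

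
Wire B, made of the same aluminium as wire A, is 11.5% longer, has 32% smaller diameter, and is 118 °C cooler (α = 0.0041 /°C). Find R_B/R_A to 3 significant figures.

1.24

R ∝ ρL/d² with ρ ∝ (1+αΔT), so R_B/R_A = (1 + 11.5/100) × (1 − 32/100)⁻² × (1 − 0.0041×118)
= 1.115 × 2.163 × 0.5162 = 1.24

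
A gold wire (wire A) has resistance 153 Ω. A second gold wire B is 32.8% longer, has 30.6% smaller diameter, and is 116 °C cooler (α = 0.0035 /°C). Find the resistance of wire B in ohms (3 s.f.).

R ∝ ρL/d² with ρ ∝ (1+αΔT), so R_B/R_A = (1 + 32.8/100) × (1 − 30.6/100)⁻² × (1 − 0.0035×116)
= 1.328 × 2.076 × 0.594 = 1.638
R_B = 1.638 × 153 = 251 Ω

251 Ω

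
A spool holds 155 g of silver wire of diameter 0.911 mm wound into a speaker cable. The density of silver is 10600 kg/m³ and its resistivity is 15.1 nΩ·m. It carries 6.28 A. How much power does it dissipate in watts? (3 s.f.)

ρ = 15.1 nΩ·m = 1.51×10^-8 Ω·m
A = π(d/2)² = π(4.5550e-04 m)² = 6.5182e-07 m²
L = m/(density·A) = 0.155/(10600×6.5182e-07) = 22.43 m
R = ρL/A = (1.51×10^-8)(22.43)/(6.5182e-07) = 0.5197 Ω
P = I²R = (6.28)² × 0.5197 = 20.5 W

20.5 W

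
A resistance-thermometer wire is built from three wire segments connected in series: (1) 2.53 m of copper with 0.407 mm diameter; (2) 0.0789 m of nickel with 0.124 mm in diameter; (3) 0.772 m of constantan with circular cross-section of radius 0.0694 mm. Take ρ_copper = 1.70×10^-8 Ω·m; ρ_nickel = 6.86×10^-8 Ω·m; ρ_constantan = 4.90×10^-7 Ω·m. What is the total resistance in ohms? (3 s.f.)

Seg 1: A = π(d/2)² = π(2.0350e-04 m)² = 1.301e-07 m²
R_1 = (1.70×10^-8)(2.53)/(1.301e-07) = 0.3306 Ω
Seg 2: A = π(d/2)² = π(6.2000e-05 m)² = 1.208e-08 m²
R_2 = (6.86×10^-8)(0.0789)/(1.208e-08) = 0.4482 Ω
Seg 3: A = πr² = π(6.9400e-05 m)² = 1.513e-08 m²
R_3 = (4.90×10^-7)(0.772)/(1.513e-08) = 25 Ω
R_total = R_1 + R_2 + R_3 = 25.8 Ω

25.8 Ω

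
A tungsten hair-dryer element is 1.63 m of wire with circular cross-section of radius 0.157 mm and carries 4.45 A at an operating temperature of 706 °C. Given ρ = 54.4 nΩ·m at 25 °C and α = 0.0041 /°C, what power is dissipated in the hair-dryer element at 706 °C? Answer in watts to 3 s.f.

ρ = 54.4 nΩ·m = 5.44×10^-8 Ω·m
A = πr² = π(1.5700e-04 m)² = 7.744e-08 m²
R₍25₎ = ρL/A = (5.44×10^-8)(1.63)/(7.744e-08) = 1.145 Ω
R₍706₎ = R₍25₎(1 + αΔT) = 1.145 × (1 + 0.0041×681) = 4.342 Ω
P = I²R = (4.45)² × 4.342 = 86.0 W

86.0 W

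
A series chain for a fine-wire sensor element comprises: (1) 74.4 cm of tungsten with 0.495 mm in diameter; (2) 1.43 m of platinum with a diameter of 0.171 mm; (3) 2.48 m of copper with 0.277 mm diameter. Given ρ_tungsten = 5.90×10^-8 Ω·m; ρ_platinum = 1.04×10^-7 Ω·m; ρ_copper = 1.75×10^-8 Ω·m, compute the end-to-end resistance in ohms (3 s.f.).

7.42 Ω

Seg 1: A = π(d/2)² = π(2.4750e-04 m)² = 1.924e-07 m²
R_1 = (5.90×10^-8)(0.744)/(1.924e-07) = 0.2281 Ω
Seg 2: A = π(d/2)² = π(8.5500e-05 m)² = 2.297e-08 m²
R_2 = (1.04×10^-7)(1.43)/(2.297e-08) = 6.476 Ω
Seg 3: A = π(d/2)² = π(1.3850e-04 m)² = 6.026e-08 m²
R_3 = (1.75×10^-8)(2.48)/(6.026e-08) = 0.7202 Ω
R_total = R_1 + R_2 + R_3 = 7.42 Ω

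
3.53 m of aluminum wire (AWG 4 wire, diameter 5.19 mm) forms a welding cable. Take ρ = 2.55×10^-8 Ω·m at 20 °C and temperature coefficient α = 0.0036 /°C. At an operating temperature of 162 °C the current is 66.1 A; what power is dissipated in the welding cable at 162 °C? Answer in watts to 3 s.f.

28.1 W

A = π(5.19/2 mm)² = π(2.5950e-03 m)² = 2.116e-05 m²
R₍20₎ = ρL/A = (2.55×10^-8)(3.53)/(2.116e-05) = 0.004255 Ω
R₍162₎ = R₍20₎(1 + αΔT) = 0.004255 × (1 + 0.0036×142) = 0.00643 Ω
P = I²R = (66.1)² × 0.00643 = 28.1 W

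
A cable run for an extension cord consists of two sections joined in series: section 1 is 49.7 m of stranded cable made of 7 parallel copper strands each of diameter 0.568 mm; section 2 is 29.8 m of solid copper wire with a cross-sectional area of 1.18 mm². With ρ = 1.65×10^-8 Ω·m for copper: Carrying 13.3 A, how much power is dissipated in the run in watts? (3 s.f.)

Section 1: A_strand = π(2.8400e-04)² = 2.534e-07 m²; R₁ = ρL/(N·A_s) = (1.65×10^-8)(49.7)/(7×2.534e-07) = 0.4623 Ω
Section 2: A = 1.18 mm² = 1.180e-06 m²
R₂ = (1.65×10^-8)(29.8)/(1.180e-06) = 0.4167 Ω
R = R₁ + R₂ = 0.879 Ω
P = I²R = (13.3)² × 0.879 = 155 W

155 W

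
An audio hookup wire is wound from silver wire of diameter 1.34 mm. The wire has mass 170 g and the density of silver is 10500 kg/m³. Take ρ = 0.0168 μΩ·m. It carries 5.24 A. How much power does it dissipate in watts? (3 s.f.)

ρ = 0.0168 μΩ·m = 1.68×10^-8 Ω·m
A = π(d/2)² = π(6.7000e-04 m)² = 1.4103e-06 m²
L = m/(density·A) = 0.17/(10500×1.4103e-06) = 11.48 m
R = ρL/A = (1.68×10^-8)(11.48)/(1.4103e-06) = 0.1368 Ω
P = I²R = (5.24)² × 0.1368 = 3.76 W

3.76 W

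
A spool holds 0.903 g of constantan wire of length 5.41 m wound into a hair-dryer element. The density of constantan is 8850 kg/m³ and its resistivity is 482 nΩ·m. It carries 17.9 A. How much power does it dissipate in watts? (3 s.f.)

ρ = 482 nΩ·m = 4.82×10^-7 Ω·m
A = m/(density·L) = 9.030×10^-4/(8850×5.41) = 1.8860e-08 m²
R = ρL/A = (4.82×10^-7)(5.41)/(1.8860e-08) = 138.3 Ω
P = I²R = (17.9)² × 138.3 = 44300 W

44300 W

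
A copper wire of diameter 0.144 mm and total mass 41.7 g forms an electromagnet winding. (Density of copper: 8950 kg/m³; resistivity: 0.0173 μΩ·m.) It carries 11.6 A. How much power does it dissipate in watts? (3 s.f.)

ρ = 0.0173 μΩ·m = 1.73×10^-8 Ω·m
A = π(d/2)² = π(7.2000e-05 m)² = 1.6286e-08 m²
L = m/(density·A) = 0.0417/(8950×1.6286e-08) = 286.1 m
R = ρL/A = (1.73×10^-8)(286.1)/(1.6286e-08) = 303.9 Ω
P = I²R = (11.6)² × 303.9 = 40900 W

40900 W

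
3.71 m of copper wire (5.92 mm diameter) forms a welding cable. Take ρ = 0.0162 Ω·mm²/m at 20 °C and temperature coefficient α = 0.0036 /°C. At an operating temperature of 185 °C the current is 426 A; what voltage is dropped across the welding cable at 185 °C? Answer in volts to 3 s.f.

1.48 V

ρ = 0.0162 Ω·mm²/m = 1.62×10^-8 Ω·m
A = π(d/2)² = π(2.9600e-03 m)² = 2.753e-05 m²
R₍20₎ = ρL/A = (1.62×10^-8)(3.71)/(2.753e-05) = 0.002184 Ω
R₍185₎ = R₍20₎(1 + αΔT) = 0.002184 × (1 + 0.0036×165) = 0.003481 Ω
V = IR = 426 × 0.003481 = 1.48 V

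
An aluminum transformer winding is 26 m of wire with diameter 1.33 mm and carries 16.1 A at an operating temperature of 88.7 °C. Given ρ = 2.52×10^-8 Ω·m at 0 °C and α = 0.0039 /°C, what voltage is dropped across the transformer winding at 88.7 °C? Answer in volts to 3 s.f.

10.2 V

A = π(d/2)² = π(6.6500e-04 m)² = 1.389e-06 m²
R₍0₎ = ρL/A = (2.52×10^-8)(26)/(1.389e-06) = 0.4716 Ω
R₍88.7₎ = R₍0₎(1 + αΔT) = 0.4716 × (1 + 0.0039×88.7) = 0.6348 Ω
V = IR = 16.1 × 0.6348 = 10.2 V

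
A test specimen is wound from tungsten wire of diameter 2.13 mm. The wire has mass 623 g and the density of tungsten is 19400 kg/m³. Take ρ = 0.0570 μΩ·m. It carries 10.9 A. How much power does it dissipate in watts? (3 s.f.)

17.1 W

ρ = 0.0570 μΩ·m = 5.70×10^-8 Ω·m
A = π(d/2)² = π(1.0650e-03 m)² = 3.5633e-06 m²
L = m/(density·A) = 0.623/(19400×3.5633e-06) = 9.012 m
R = ρL/A = (5.70×10^-8)(9.012)/(3.5633e-06) = 0.1442 Ω
P = I²R = (10.9)² × 0.1442 = 17.1 W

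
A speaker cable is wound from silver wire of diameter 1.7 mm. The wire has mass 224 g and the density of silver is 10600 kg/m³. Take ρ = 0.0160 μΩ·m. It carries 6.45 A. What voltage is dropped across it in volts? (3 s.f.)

0.423 V

ρ = 0.0160 μΩ·m = 1.60×10^-8 Ω·m
A = π(d/2)² = π(8.5000e-04 m)² = 2.2698e-06 m²
L = m/(density·A) = 0.224/(10600×2.2698e-06) = 9.31 m
R = ρL/A = (1.60×10^-8)(9.31)/(2.2698e-06) = 0.06563 Ω
V = IR = 6.45 × 0.06563 = 0.423 V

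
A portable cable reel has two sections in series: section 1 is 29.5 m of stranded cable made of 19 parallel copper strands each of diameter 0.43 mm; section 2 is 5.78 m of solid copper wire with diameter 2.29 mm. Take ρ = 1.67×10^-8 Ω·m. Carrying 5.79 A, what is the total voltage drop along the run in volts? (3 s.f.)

1.17 V

Section 1: A_strand = π(2.1500e-04)² = 1.452e-07 m²; R₁ = ρL/(N·A_s) = (1.67×10^-8)(29.5)/(19×1.452e-07) = 0.1785 Ω
Section 2: A = π(d/2)² = π(1.1450e-03 m)² = 4.119e-06 m²
R₂ = (1.67×10^-8)(5.78)/(4.119e-06) = 0.02344 Ω
R = R₁ + R₂ = 0.202 Ω
V = IR = 5.79 × 0.202 = 1.17 V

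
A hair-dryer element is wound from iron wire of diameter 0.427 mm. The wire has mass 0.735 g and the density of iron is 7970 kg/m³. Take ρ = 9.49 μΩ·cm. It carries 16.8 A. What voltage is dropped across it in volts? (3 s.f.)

7.17 V

ρ = 9.49 μΩ·cm = 9.49×10^-8 Ω·m
A = π(d/2)² = π(2.1350e-04 m)² = 1.4320e-07 m²
L = m/(density·A) = 7.350×10^-4/(7970×1.4320e-07) = 0.644 m
R = ρL/A = (9.49×10^-8)(0.644)/(1.4320e-07) = 0.4268 Ω
V = IR = 16.8 × 0.4268 = 7.17 V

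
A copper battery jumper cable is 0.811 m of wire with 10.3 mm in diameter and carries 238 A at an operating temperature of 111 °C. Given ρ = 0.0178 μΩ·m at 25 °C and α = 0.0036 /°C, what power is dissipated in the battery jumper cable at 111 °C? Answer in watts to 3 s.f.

12.9 W

ρ = 0.0178 μΩ·m = 1.78×10^-8 Ω·m
A = π(d/2)² = π(5.1500e-03 m)² = 8.332e-05 m²
R₍25₎ = ρL/A = (1.78×10^-8)(0.811)/(8.332e-05) = 1.733×10^-4 Ω
R₍111₎ = R₍25₎(1 + αΔT) = 1.733×10^-4 × (1 + 0.0036×86) = 2.269×10^-4 Ω
P = I²R = (238)² × 2.269×10^-4 = 12.9 W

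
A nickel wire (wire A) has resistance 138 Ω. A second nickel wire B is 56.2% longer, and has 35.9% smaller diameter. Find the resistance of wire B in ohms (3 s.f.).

525 Ω

R ∝ L/d², so R_B/R_A = (1 + 56.2/100) × (1 − 35.9/100)⁻²
= 1.562 × 2.434 = 3.802
R_B = 3.802 × 138 = 525 Ω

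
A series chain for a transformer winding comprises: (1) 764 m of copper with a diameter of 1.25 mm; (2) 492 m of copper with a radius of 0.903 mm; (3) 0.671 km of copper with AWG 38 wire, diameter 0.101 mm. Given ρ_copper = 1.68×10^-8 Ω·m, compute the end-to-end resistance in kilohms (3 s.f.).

Seg 1: A = π(d/2)² = π(6.2500e-04 m)² = 1.227e-06 m²
R_1 = (1.68×10^-8)(764)/(1.227e-06) = 10.46 Ω
Seg 2: A = πr² = π(9.0300e-04 m)² = 2.562e-06 m²
R_2 = (1.68×10^-8)(492)/(2.562e-06) = 3.227 Ω
Seg 3: A = π(0.101/2 mm)² = π(5.0500e-05 m)² = 8.012e-09 m²
R_3 = (1.68×10^-8)(671)/(8.012e-09) = 1407 Ω
R_total = R_1 + R_2 + R_3 = 1.42 kΩ

1.42 kΩ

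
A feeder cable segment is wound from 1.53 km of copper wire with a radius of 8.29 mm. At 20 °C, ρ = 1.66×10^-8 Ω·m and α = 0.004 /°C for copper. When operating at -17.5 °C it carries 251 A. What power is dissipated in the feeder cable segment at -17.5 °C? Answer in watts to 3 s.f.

6300 W

A = πr² = π(8.2900e-03 m)² = 2.159e-04 m²
R₍20₎ = ρL/A = (1.66×10^-8)(1530)/(2.159e-04) = 0.1176 Ω
R₍-17.5₎ = R₍20₎(1 + αΔT) = 0.1176 × (1 + 0.004×-37.5) = 0.09999 Ω
P = I²R = (251)² × 0.09999 = 6300 W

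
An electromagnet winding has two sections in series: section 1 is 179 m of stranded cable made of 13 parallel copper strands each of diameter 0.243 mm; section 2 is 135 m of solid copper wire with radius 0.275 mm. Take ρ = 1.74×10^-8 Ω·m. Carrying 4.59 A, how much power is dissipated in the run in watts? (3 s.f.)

Section 1: A_strand = π(1.2150e-04)² = 4.638e-08 m²; R₁ = ρL/(N·A_s) = (1.74×10^-8)(179)/(13×4.638e-08) = 5.166 Ω
Section 2: A = πr² = π(2.7500e-04 m)² = 2.376e-07 m²
R₂ = (1.74×10^-8)(135)/(2.376e-07) = 9.887 Ω
R = R₁ + R₂ = 15.05 Ω
P = I²R = (4.59)² × 15.05 = 317 W

317 W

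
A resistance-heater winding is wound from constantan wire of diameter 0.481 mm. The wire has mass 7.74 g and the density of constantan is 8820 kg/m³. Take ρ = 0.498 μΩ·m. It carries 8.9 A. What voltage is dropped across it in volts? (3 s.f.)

118 V

ρ = 0.498 μΩ·m = 4.98×10^-7 Ω·m
A = π(d/2)² = π(2.4050e-04 m)² = 1.8171e-07 m²
L = m/(density·A) = 0.00774/(8820×1.8171e-07) = 4.829 m
R = ρL/A = (4.98×10^-7)(4.829)/(1.8171e-07) = 13.24 Ω
V = IR = 8.9 × 13.24 = 118 V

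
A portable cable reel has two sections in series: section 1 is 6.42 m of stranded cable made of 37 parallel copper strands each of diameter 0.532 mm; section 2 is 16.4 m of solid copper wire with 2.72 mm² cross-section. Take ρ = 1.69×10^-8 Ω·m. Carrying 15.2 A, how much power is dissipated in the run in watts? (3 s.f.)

Section 1: A_strand = π(2.6600e-04)² = 2.223e-07 m²; R₁ = ρL/(N·A_s) = (1.69×10^-8)(6.42)/(37×2.223e-07) = 0.01319 Ω
Section 2: A = 2.72 mm² = 2.720e-06 m²
R₂ = (1.69×10^-8)(16.4)/(2.720e-06) = 0.1019 Ω
R = R₁ + R₂ = 0.1151 Ω
P = I²R = (15.2)² × 0.1151 = 26.6 W

26.6 W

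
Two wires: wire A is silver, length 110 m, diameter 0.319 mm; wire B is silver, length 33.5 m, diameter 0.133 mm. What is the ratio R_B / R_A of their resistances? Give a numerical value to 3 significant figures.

R ∝ ρL/d², so R_B/R_A = (L_B/L_A) × (d_A/d_B)²
= (33.5/110) × (0.319/0.133)² = 1.75

1.75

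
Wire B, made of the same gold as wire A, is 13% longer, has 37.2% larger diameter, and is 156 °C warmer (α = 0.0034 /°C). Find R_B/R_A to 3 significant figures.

0.919

R ∝ ρL/d² with ρ ∝ (1+αΔT), so R_B/R_A = (1 + 13/100) × (1 + 37.2/100)⁻² × (1 + 0.0034×156)
= 1.13 × 0.5312 × 1.53 = 0.919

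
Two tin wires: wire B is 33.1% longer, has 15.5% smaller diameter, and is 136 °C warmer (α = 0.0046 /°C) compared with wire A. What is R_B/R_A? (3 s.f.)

3.03

R ∝ ρL/d² with ρ ∝ (1+αΔT), so R_B/R_A = (1 + 33.1/100) × (1 − 15.5/100)⁻² × (1 + 0.0046×136)
= 1.331 × 1.401 × 1.626 = 3.03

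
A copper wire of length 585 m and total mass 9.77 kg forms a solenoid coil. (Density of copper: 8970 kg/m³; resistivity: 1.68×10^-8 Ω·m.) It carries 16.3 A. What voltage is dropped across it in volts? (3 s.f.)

86.0 V

A = m/(density·L) = 9.77/(8970×585) = 1.8619e-06 m²
R = ρL/A = (1.68×10^-8)(585)/(1.8619e-06) = 5.279 Ω
V = IR = 16.3 × 5.279 = 86.0 V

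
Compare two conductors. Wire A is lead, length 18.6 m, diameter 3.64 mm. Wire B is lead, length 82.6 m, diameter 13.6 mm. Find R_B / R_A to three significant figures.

R ∝ ρL/d², so R_B/R_A = (L_B/L_A) × (d_A/d_B)²
= (82.6/18.6) × (3.64/13.6)² = 0.318

0.318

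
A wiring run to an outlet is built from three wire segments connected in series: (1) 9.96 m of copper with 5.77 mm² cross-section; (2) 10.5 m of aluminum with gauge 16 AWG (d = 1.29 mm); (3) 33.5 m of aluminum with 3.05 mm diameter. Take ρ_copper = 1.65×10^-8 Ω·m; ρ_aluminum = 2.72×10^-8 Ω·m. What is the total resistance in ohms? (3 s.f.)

Seg 1: A = 5.77 mm² = 5.770e-06 m²
R_1 = (1.65×10^-8)(9.96)/(5.770e-06) = 0.02848 Ω
Seg 2: A = π(1.29/2 mm)² = π(6.4500e-04 m)² = 1.307e-06 m²
R_2 = (2.72×10^-8)(10.5)/(1.307e-06) = 0.2185 Ω
Seg 3: A = π(d/2)² = π(1.5250e-03 m)² = 7.306e-06 m²
R_3 = (2.72×10^-8)(33.5)/(7.306e-06) = 0.1247 Ω
R_total = R_1 + R_2 + R_3 = 0.372 Ω

0.372 Ω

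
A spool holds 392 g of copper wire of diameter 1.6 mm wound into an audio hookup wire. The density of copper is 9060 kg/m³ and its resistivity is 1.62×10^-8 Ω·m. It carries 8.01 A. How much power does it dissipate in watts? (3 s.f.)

11.1 W

A = π(d/2)² = π(8.0000e-04 m)² = 2.0106e-06 m²
L = m/(density·A) = 0.392/(9060×2.0106e-06) = 21.52 m
R = ρL/A = (1.62×10^-8)(21.52)/(2.0106e-06) = 0.1734 Ω
P = I²R = (8.01)² × 0.1734 = 11.1 W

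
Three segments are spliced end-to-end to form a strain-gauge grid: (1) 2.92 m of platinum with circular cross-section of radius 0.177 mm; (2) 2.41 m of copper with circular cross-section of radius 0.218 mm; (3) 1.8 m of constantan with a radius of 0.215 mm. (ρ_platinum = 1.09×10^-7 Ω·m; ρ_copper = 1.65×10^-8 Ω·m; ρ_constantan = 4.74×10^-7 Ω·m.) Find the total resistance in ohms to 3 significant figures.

Seg 1: A = πr² = π(1.7700e-04 m)² = 9.842e-08 m²
R_1 = (1.09×10^-7)(2.92)/(9.842e-08) = 3.234 Ω
Seg 2: A = πr² = π(2.1800e-04 m)² = 1.493e-07 m²
R_2 = (1.65×10^-8)(2.41)/(1.493e-07) = 0.2663 Ω
Seg 3: A = πr² = π(2.1500e-04 m)² = 1.452e-07 m²
R_3 = (4.74×10^-7)(1.8)/(1.452e-07) = 5.875 Ω
R_total = R_1 + R_2 + R_3 = 9.38 Ω

9.38 Ω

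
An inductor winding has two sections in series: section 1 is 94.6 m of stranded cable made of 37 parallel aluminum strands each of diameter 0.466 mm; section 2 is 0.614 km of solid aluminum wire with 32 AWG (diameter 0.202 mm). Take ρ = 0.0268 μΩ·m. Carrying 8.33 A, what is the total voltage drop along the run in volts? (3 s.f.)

ρ = 0.0268 μΩ·m = 2.68×10^-8 Ω·m
Section 1: A_strand = π(2.3300e-04)² = 1.706e-07 m²; R₁ = ρL/(N·A_s) = (2.68×10^-8)(94.6)/(37×1.706e-07) = 0.4018 Ω
Section 2: A = π(0.202/2 mm)² = π(1.0100e-04 m)² = 3.205e-08 m²
R₂ = (2.68×10^-8)(614)/(3.205e-08) = 513.5 Ω
R = R₁ + R₂ = 513.9 Ω
V = IR = 8.33 × 513.9 = 4280 V

4280 V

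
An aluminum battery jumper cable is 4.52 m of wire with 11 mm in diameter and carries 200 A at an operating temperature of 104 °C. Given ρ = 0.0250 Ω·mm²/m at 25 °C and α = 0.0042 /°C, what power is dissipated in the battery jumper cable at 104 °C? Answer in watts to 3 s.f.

63.3 W

ρ = 0.0250 Ω·mm²/m = 2.50×10^-8 Ω·m
A = π(d/2)² = π(5.5000e-03 m)² = 9.503e-05 m²
R₍25₎ = ρL/A = (2.50×10^-8)(4.52)/(9.503e-05) = 0.001189 Ω
R₍104₎ = R₍25₎(1 + αΔT) = 0.001189 × (1 + 0.0042×79) = 0.001584 Ω
P = I²R = (200)² × 0.001584 = 63.3 W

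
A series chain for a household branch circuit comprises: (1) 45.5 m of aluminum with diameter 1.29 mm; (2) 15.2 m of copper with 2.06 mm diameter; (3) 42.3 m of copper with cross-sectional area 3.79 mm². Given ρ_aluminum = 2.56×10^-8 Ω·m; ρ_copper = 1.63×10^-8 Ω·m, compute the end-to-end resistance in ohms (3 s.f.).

1.15 Ω

Seg 1: A = π(d/2)² = π(6.4500e-04 m)² = 1.307e-06 m²
R_1 = (2.56×10^-8)(45.5)/(1.307e-06) = 0.8912 Ω
Seg 2: A = π(d/2)² = π(1.0300e-03 m)² = 3.333e-06 m²
R_2 = (1.63×10^-8)(15.2)/(3.333e-06) = 0.07434 Ω
Seg 3: A = 3.79 mm² = 3.790e-06 m²
R_3 = (1.63×10^-8)(42.3)/(3.790e-06) = 0.1819 Ω
R_total = R_1 + R_2 + R_3 = 1.15 Ω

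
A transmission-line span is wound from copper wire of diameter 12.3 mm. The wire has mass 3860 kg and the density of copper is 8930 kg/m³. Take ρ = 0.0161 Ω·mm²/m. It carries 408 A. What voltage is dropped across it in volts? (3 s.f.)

201 V

ρ = 0.0161 Ω·mm²/m = 1.61×10^-8 Ω·m
A = π(d/2)² = π(6.1500e-03 m)² = 1.1882e-04 m²
L = m/(density·A) = 3860/(8930×1.1882e-04) = 3638 m
R = ρL/A = (1.61×10^-8)(3638)/(1.1882e-04) = 0.4929 Ω
V = IR = 408 × 0.4929 = 201 V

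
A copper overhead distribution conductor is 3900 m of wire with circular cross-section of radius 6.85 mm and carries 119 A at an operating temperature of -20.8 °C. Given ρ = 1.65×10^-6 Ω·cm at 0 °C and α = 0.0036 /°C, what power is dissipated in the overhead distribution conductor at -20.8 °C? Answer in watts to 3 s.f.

5720 W

ρ = 1.65×10^-6 Ω·cm = 1.65×10^-8 Ω·m
A = πr² = π(6.8500e-03 m)² = 1.474e-04 m²
R₍0₎ = ρL/A = (1.65×10^-8)(3900)/(1.474e-04) = 0.4365 Ω
R₍-20.8₎ = R₍0₎(1 + αΔT) = 0.4365 × (1 + 0.0036×-20.8) = 0.4038 Ω
P = I²R = (119)² × 0.4038 = 5720 W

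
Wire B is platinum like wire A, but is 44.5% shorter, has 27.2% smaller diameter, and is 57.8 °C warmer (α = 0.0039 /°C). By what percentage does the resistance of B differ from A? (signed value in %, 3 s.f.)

28.3%

R ∝ ρL/d² with ρ ∝ (1+αΔT), so R_B/R_A = (1 − 44.5/100) × (1 − 27.2/100)⁻² × (1 + 0.0039×57.8)
= 0.555 × 1.887 × 1.225 = 1.283
(R_B − R_A)/R_A = 1.283 − 1 = 28.3%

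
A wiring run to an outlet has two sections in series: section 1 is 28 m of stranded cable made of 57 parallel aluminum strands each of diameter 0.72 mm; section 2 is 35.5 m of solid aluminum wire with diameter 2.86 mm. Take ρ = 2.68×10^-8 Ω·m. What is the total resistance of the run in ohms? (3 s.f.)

0.180 Ω

Section 1: A_strand = π(3.6000e-04)² = 4.072e-07 m²; R₁ = ρL/(N·A_s) = (2.68×10^-8)(28)/(57×4.072e-07) = 0.03233 Ω
Section 2: A = π(d/2)² = π(1.4300e-03 m)² = 6.424e-06 m²
R₂ = (2.68×10^-8)(35.5)/(6.424e-06) = 0.1481 Ω
R = R₁ + R₂ = 0.180 Ω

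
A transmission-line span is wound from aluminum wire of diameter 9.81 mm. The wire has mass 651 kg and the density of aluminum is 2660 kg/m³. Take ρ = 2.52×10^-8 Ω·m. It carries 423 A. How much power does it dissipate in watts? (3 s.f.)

A = π(d/2)² = π(4.9050e-03 m)² = 7.5584e-05 m²
L = m/(density·A) = 651/(2660×7.5584e-05) = 3238 m
R = ρL/A = (2.52×10^-8)(3238)/(7.5584e-05) = 1.08 Ω
P = I²R = (423)² × 1.08 = 1.93×10^5 W

1.93×10^5 W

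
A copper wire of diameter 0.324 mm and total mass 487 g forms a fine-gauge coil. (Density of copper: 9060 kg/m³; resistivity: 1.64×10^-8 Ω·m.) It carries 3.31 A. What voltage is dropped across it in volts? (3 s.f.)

A = π(d/2)² = π(1.6200e-04 m)² = 8.2448e-08 m²
L = m/(density·A) = 0.487/(9060×8.2448e-08) = 652 m
R = ρL/A = (1.64×10^-8)(652)/(8.2448e-08) = 129.7 Ω
V = IR = 3.31 × 129.7 = 429 V

429 V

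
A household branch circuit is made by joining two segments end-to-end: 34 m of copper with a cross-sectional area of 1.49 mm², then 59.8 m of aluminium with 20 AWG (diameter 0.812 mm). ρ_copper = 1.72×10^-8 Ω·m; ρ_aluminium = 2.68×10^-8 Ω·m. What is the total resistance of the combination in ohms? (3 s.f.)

Segment 1: A = 1.49 mm² = 1.490e-06 m²
R₁ = ρL/A = (1.72×10^-8)(34)/(1.490e-06) = 0.3925 Ω
Segment 2: A = π(0.812/2 mm)² = π(4.0600e-04 m)² = 5.178e-07 m²
R₂ = (2.68×10^-8)(59.8)/(5.178e-07) = 3.095 Ω
R = R₁ + R₂ = 3.49 Ω

3.49 Ω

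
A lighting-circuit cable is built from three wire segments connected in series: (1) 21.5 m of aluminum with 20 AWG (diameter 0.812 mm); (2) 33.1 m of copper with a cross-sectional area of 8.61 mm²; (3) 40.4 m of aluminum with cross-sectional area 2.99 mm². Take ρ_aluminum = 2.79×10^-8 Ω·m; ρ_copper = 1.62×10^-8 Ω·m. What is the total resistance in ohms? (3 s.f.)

1.60 Ω

Seg 1: A = π(0.812/2 mm)² = π(4.0600e-04 m)² = 5.178e-07 m²
R_1 = (2.79×10^-8)(21.5)/(5.178e-07) = 1.158 Ω
Seg 2: A = 8.61 mm² = 8.610e-06 m²
R_2 = (1.62×10^-8)(33.1)/(8.610e-06) = 0.06228 Ω
Seg 3: A = 2.99 mm² = 2.990e-06 m²
R_3 = (2.79×10^-8)(40.4)/(2.990e-06) = 0.377 Ω
R_total = R_1 + R_2 + R_3 = 1.60 Ω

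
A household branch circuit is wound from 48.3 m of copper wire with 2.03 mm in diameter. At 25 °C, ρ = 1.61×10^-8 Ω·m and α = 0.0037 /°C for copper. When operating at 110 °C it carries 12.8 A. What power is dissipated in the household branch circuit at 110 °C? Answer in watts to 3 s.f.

51.7 W

A = π(d/2)² = π(1.0150e-03 m)² = 3.237e-06 m²
R₍25₎ = ρL/A = (1.61×10^-8)(48.3)/(3.237e-06) = 0.2403 Ω
R₍110₎ = R₍25₎(1 + αΔT) = 0.2403 × (1 + 0.0037×85) = 0.3158 Ω
P = I²R = (12.8)² × 0.3158 = 51.7 W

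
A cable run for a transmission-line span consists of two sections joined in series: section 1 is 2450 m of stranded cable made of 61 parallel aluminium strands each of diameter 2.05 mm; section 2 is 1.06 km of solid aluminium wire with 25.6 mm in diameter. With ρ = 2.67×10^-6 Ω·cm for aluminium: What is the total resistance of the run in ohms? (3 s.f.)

ρ = 2.67×10^-6 Ω·cm = 2.67×10^-8 Ω·m
Section 1: A_strand = π(1.0250e-03)² = 3.301e-06 m²; R₁ = ρL/(N·A_s) = (2.67×10^-8)(2450)/(61×3.301e-06) = 0.3249 Ω
Section 2: A = π(d/2)² = π(1.2800e-02 m)² = 5.147e-04 m²
R₂ = (2.67×10^-8)(1060)/(5.147e-04) = 0.05499 Ω
R = R₁ + R₂ = 0.380 Ω

0.380 Ω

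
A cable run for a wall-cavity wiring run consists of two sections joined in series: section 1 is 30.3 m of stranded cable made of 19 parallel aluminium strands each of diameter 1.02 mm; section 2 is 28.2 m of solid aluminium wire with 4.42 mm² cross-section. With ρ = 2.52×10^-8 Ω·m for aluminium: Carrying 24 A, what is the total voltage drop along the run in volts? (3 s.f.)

Section 1: A_strand = π(5.1000e-04)² = 8.171e-07 m²; R₁ = ρL/(N·A_s) = (2.52×10^-8)(30.3)/(19×8.171e-07) = 0.04918 Ω
Section 2: A = 4.42 mm² = 4.420e-06 m²
R₂ = (2.52×10^-8)(28.2)/(4.420e-06) = 0.1608 Ω
R = R₁ + R₂ = 0.21 Ω
V = IR = 24 × 0.21 = 5.04 V

5.04 V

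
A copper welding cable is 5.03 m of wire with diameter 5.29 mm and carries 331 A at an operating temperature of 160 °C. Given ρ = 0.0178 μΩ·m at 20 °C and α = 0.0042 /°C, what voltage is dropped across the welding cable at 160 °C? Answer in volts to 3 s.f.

2.14 V

ρ = 0.0178 μΩ·m = 1.78×10^-8 Ω·m
A = π(d/2)² = π(2.6450e-03 m)² = 2.198e-05 m²
R₍20₎ = ρL/A = (1.78×10^-8)(5.03)/(2.198e-05) = 0.004074 Ω
R₍160₎ = R₍20₎(1 + αΔT) = 0.004074 × (1 + 0.0042×140) = 0.006469 Ω
V = IR = 331 × 0.006469 = 2.14 V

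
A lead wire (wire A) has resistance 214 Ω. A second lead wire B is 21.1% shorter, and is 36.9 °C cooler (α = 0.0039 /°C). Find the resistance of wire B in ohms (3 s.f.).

R ∝ ρL/d² with ρ ∝ (1+αΔT), so R_B/R_A = (1 − 21.1/100) × (1 − 0.0039×36.9)
= 0.789 × 0.8561 = 0.6755
R_B = 0.6755 × 214 = 145 Ω

145 Ω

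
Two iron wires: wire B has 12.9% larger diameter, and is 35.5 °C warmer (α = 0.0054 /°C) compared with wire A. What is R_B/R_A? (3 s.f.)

0.935

R ∝ ρL/d² with ρ ∝ (1+αΔT), so R_B/R_A = (1 + 12.9/100)⁻² × (1 + 0.0054×35.5)
= 0.7845 × 1.192 = 0.935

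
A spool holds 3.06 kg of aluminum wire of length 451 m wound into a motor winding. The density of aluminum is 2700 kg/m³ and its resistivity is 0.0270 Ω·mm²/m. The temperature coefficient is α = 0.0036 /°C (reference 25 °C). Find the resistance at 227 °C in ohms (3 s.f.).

ρ = 0.0270 Ω·mm²/m = 2.70×10^-8 Ω·m
A = m/(density·L) = 3.06/(2700×451) = 2.5129e-06 m²
R = ρL/A = (2.70×10^-8)(451)/(2.5129e-06) = 4.846 Ω
R(227 °C) = 4.846 × (1 + 0.0036×202) = 8.37 Ω

8.37 Ω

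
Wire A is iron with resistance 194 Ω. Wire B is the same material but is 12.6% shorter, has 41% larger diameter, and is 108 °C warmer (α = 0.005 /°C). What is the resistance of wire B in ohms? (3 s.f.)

R ∝ ρL/d² with ρ ∝ (1+αΔT), so R_B/R_A = (1 − 12.6/100) × (1 + 41/100)⁻² × (1 + 0.005×108)
= 0.874 × 0.503 × 1.54 = 0.677
R_B = 0.677 × 194 = 131 Ω

131 Ω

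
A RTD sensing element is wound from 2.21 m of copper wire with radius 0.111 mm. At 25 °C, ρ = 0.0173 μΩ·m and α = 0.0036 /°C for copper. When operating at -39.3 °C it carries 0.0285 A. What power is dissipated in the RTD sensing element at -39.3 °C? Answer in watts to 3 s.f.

6.17×10^-4 W

ρ = 0.0173 μΩ·m = 1.73×10^-8 Ω·m
A = πr² = π(1.1100e-04 m)² = 3.871e-08 m²
R₍25₎ = ρL/A = (1.73×10^-8)(2.21)/(3.871e-08) = 0.9877 Ω
R₍-39.3₎ = R₍25₎(1 + αΔT) = 0.9877 × (1 + 0.0036×-64.3) = 0.7591 Ω
P = I²R = (0.0285)² × 0.7591 = 6.17×10^-4 W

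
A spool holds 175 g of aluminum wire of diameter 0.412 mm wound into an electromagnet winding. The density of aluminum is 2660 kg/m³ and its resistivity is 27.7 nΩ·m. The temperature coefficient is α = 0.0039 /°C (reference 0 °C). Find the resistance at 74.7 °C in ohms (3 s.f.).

ρ = 27.7 nΩ·m = 2.77×10^-8 Ω·m
A = π(d/2)² = π(2.0600e-04 m)² = 1.3332e-07 m²
L = m/(density·A) = 0.175/(2660×1.3332e-07) = 493.5 m
R = ρL/A = (2.77×10^-8)(493.5)/(1.3332e-07) = 102.5 Ω
R(74.7 °C) = 102.5 × (1 + 0.0039×74.7) = 132 Ω

132 Ω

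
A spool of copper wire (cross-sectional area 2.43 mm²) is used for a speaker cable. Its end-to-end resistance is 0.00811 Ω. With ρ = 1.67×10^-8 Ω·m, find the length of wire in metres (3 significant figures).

A = 2.43 mm² = 2.430e-06 m²
L = RA/ρ = (0.00811)(2.430e-06)/(1.67×10^-8) = 1.18 m

1.18 m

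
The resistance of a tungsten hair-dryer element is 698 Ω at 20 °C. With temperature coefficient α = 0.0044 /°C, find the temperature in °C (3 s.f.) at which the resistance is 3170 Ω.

R = R₀(1 + α(T − T₀)) ⇒ T = T₀ + (R/R₀ − 1)/α
T = 20 + (3170/698 − 1)/0.0044 = 20 + (3.542)/0.0044 = 825 °C

825 °C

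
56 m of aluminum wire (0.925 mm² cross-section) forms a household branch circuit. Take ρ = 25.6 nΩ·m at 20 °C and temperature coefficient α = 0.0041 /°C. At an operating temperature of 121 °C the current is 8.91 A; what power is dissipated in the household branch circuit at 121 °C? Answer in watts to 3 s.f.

ρ = 25.6 nΩ·m = 2.56×10^-8 Ω·m
A = 0.925 mm² = 9.250e-07 m²
R₍20₎ = ρL/A = (2.56×10^-8)(56)/(9.250e-07) = 1.55 Ω
R₍121₎ = R₍20₎(1 + αΔT) = 1.55 × (1 + 0.0041×101) = 2.192 Ω
P = I²R = (8.91)² × 2.192 = 174 W

174 W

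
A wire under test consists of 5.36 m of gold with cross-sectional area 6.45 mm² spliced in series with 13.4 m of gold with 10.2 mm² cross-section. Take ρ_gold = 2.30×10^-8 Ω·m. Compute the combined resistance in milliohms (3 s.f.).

49.3 mΩ

Segment 1: A = 6.45 mm² = 6.450e-06 m²
R₁ = ρL/A = (2.30×10^-8)(5.36)/(6.450e-06) = 0.01911 Ω
Segment 2: A = 10.2 mm² = 1.020e-05 m²
R₂ = (2.30×10^-8)(13.4)/(1.020e-05) = 0.03022 Ω
R = R₁ + R₂ = 49.3 mΩ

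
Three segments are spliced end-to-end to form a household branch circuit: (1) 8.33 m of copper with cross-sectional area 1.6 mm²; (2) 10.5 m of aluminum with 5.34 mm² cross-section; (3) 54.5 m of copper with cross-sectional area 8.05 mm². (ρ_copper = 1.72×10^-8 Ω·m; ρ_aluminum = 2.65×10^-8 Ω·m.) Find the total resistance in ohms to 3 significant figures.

0.258 Ω

Seg 1: A = 1.6 mm² = 1.600e-06 m²
R_1 = (1.72×10^-8)(8.33)/(1.600e-06) = 0.08955 Ω
Seg 2: A = 5.34 mm² = 5.340e-06 m²
R_2 = (2.65×10^-8)(10.5)/(5.340e-06) = 0.05211 Ω
Seg 3: A = 8.05 mm² = 8.050e-06 m²
R_3 = (1.72×10^-8)(54.5)/(8.050e-06) = 0.1164 Ω
R_total = R_1 + R_2 + R_3 = 0.258 Ω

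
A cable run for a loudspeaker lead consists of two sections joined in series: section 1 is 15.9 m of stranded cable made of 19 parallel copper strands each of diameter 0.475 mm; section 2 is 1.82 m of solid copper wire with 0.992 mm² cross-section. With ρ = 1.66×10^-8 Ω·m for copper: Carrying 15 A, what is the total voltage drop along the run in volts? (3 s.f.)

1.63 V

Section 1: A_strand = π(2.3750e-04)² = 1.772e-07 m²; R₁ = ρL/(N·A_s) = (1.66×10^-8)(15.9)/(19×1.772e-07) = 0.07839 Ω
Section 2: A = 0.992 mm² = 9.920e-07 m²
R₂ = (1.66×10^-8)(1.82)/(9.920e-07) = 0.03046 Ω
R = R₁ + R₂ = 0.1088 Ω
V = IR = 15 × 0.1088 = 1.63 V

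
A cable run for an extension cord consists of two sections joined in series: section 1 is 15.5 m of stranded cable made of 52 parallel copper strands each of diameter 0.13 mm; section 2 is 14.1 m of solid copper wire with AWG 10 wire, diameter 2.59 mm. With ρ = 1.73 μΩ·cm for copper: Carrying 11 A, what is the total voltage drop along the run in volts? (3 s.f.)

ρ = 1.73 μΩ·cm = 1.73×10^-8 Ω·m
Section 1: A_strand = π(6.5000e-05)² = 1.327e-08 m²; R₁ = ρL/(N·A_s) = (1.73×10^-8)(15.5)/(52×1.327e-08) = 0.3885 Ω
Section 2: A = π(2.59/2 mm)² = π(1.2950e-03 m)² = 5.269e-06 m²
R₂ = (1.73×10^-8)(14.1)/(5.269e-06) = 0.0463 Ω
R = R₁ + R₂ = 0.4348 Ω
V = IR = 11 × 0.4348 = 4.78 V

4.78 V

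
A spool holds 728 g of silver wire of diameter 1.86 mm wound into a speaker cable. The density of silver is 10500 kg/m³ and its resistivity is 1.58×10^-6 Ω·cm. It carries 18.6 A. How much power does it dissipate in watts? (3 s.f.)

ρ = 1.58×10^-6 Ω·cm = 1.58×10^-8 Ω·m
A = π(d/2)² = π(9.3000e-04 m)² = 2.7172e-06 m²
L = m/(density·A) = 0.728/(10500×2.7172e-06) = 25.52 m
R = ρL/A = (1.58×10^-8)(25.52)/(2.7172e-06) = 0.1484 Ω
P = I²R = (18.6)² × 0.1484 = 51.3 W

51.3 W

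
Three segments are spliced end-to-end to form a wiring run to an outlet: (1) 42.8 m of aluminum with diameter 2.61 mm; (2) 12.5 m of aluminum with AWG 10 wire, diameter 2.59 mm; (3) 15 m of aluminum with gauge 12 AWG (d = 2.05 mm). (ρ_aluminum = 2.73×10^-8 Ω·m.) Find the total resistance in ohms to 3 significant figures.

0.407 Ω

Seg 1: A = π(d/2)² = π(1.3050e-03 m)² = 5.350e-06 m²
R_1 = (2.73×10^-8)(42.8)/(5.350e-06) = 0.2184 Ω
Seg 2: A = π(2.59/2 mm)² = π(1.2950e-03 m)² = 5.269e-06 m²
R_2 = (2.73×10^-8)(12.5)/(5.269e-06) = 0.06477 Ω
Seg 3: A = π(2.05/2 mm)² = π(1.0250e-03 m)² = 3.301e-06 m²
R_3 = (2.73×10^-8)(15)/(3.301e-06) = 0.1241 Ω
R_total = R_1 + R_2 + R_3 = 0.407 Ω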